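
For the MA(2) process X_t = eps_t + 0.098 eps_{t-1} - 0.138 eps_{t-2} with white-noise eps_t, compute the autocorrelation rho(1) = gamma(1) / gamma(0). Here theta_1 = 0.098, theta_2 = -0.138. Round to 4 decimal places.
\rho(1) = 0.0821

For an MA(q) process with theta_0 = 1, the autocovariance is
  gamma(k) = sigma^2 * sum_{i=0..q-k} theta_i * theta_{i+k},
and rho(k) = gamma(k) / gamma(0). Sigma^2 cancels.
  numerator   = (1)*(0.098) + (0.098)*(-0.138) = 0.084476.
  denominator = (1)^2 + (0.098)^2 + (-0.138)^2 = 1.028648.
  rho(1) = 0.084476 / 1.028648 = 0.0821.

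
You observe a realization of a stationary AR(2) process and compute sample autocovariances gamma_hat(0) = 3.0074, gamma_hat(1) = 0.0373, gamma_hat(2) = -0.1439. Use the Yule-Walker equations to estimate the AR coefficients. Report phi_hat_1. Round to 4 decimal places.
\hat\phi_{1} = 0.0130

The Yule-Walker equations for an AR(p) process read, in matrix form,
  Gamma_p phi = r_p,   with   (Gamma_p)_{ij} = gamma(|i - j|),
                       (r_p)_i = gamma(i),   i,j = 1..p.
Substitute the sample gammas (Toeplitz matrix and right-hand side of size 2):
  Gamma_p = [[3.0074, 0.0373], [0.0373, 3.0074]]
  r_p     = [0.0373, -0.1439]
Written out:
  3.0074 phi_1 + 0.0373 phi_2 = 0.0373
  0.0373 phi_1 + 3.0074 phi_2 = -0.1439
Solve by Cramer's rule:
  det = gamma(0)^2 - gamma(1)^2 = (3.0074)^2 - (0.0373)^2 = 9.04445476 - 0.00139129 = 9.04306347
  phi_hat_1 = [gamma(1) gamma(0) - gamma(1) gamma(2)] / det = [(0.0373)(3.0074) - (0.0373)(-0.1439)] / 9.04306347 = 0.11754349 / 9.04306347 = 0.013
  phi_hat_2 = [gamma(0) gamma(2) - gamma(1)^2] / det = [(3.0074)(-0.1439) - (0.0373)^2] / 9.04306347 = -0.43415615 / 9.04306347 = -0.048
So phi_hat = [0.0130, -0.0480].
Therefore phi_hat_1 = 0.0130.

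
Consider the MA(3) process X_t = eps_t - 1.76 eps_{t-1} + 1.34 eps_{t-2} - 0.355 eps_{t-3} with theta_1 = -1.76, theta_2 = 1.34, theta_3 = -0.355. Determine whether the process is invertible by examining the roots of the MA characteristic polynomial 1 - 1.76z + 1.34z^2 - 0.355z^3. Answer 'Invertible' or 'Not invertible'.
\text{Invertible}

The MA(q) characteristic polynomial is P(z) = 1 - 1.76z + 1.34z^2 - 0.355z^3.
Invertibility requires all roots to lie outside the unit circle, i.e. |z| > 1 for every root.
Degree 3: look for a simple real root z0 first, then factor out (1 - z/z0) and solve the remaining quadratic.
Testing z0 = 2: P(2) = 1 + (-1.76)(2) + (1.34)(2)^2 + (-0.355)(2)^3
  = 1 + (-3.52) + (5.36) + (-2.84) = 0.  So z_0 = 2 is a root, |z_0| = 2.
Divide out the factor (1 - 0.5 z) = (1 - z/z0) (since 1/z0 = 0.5):
  P(z) = (1 - 0.5 z)(1 + (-1.26) z + (0.71) z^2)
  [check: z-coef -1.26 - (0.5) = -1.76; z^2-coef 0.71 - (0.5)(-1.26) = 1.34; z^3-coef -(0.5)(0.71) = -0.355.]
Remaining roots from the quadratic factor 1 + (-1.26) z + (0.71) z^2:
  Set 1 + (-1.26) z + (0.71) z^2 = 0, i.e. a z^2 + b z + c = 0 with a = 0.71, b = -1.26, c = 1.
  Discriminant D = b^2 - 4ac = (-1.26)^2 - 4*(0.71)*1 = 1.5876 - (2.84) = -1.2524.
  D < 0, so the roots are the complex-conjugate pair z = (-b +/- i sqrt(-D)) / (2a) = 0.8873 +/- 0.7881i.
  For a conjugate pair |z|^2 = z * conj(z) = (product of roots) = c/a = 1/(0.71) = 1.408451, so |z| = sqrt(1.408451) = 1.1868 for both roots.
Moduli of all roots: 2.0000, 1.1868, 1.1868.
All moduli strictly greater than 1? Yes.
Verdict: Invertible.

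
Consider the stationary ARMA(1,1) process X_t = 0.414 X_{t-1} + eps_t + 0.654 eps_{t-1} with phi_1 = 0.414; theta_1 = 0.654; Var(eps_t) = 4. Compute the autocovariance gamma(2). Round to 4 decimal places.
\gamma(2) = 2.7124

Multiply the model equation by X_{t-k} and take expectations. With theta_0 = psi_0 = 1 and psi_j the MA(infinity) weights, this gives
  gamma(k) - sum_i phi_i gamma(k-i) = c_k,
  c_k = sigma^2 * sum_{j=k..q} theta_j psi_{j-k}   (c_k = 0 for k > q),
using gamma(-m) = gamma(m).
psi-weights needed (psi_j = theta_j + sum_i phi_i psi_{j-i}):
  psi_1 = theta_1 + phi_1 = 0.654 + (0.414) = 1.068
Right-hand sides:
  c_0 = sigma^2 (1 + theta_1 psi_1) = 4 * (1 + (0.654)(1.068)) = 4 * 1.698472 = 6.793888
  c_1 = sigma^2 theta_1 = 4 * (0.654) = 2.616
  c_2 = 0
Equations for k = 0 and k = 1 (AR order 1):
  gamma(0) = phi_1 gamma(1) + c_0
  gamma(1) = phi_1 gamma(0) + c_1
Substituting the second into the first: gamma(0) (1 - phi_1^2) = c_0 + phi_1 c_1, so
  gamma(0) = (c_0 + phi_1 c_1) / (1 - phi_1^2) = (6.793888 + (0.414)(2.616)) / (1 - (0.414)^2) = 7.876912 / 0.828604 = 9.506244.
  gamma(1) = phi_1 gamma(0) + c_1 = (0.414)(9.506244) + (2.616) = 6.551585.
For k = 2 (> q): gamma(2) = phi_1 gamma(1) = (0.414)(6.551585) = 2.712356.
Therefore gamma(2) = 2.7124 (to 4 decimal places).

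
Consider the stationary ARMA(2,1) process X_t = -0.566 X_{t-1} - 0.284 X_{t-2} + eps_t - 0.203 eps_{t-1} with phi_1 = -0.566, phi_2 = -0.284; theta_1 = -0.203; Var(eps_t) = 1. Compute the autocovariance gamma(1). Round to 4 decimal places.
\gamma(1) = -0.8843

Multiply the model equation by X_{t-k} and take expectations. With theta_0 = psi_0 = 1 and psi_j the MA(infinity) weights, this gives
  gamma(k) - sum_i phi_i gamma(k-i) = c_k,
  c_k = sigma^2 * sum_{j=k..q} theta_j psi_{j-k}   (c_k = 0 for k > q),
using gamma(-m) = gamma(m).
psi-weights needed (psi_j = theta_j + sum_i phi_i psi_{j-i}):
  psi_1 = theta_1 + phi_1 = -0.203 + (-0.566) = -0.769
Right-hand sides:
  c_0 = sigma^2 (1 + theta_1 psi_1) = 1 * (1 + (-0.203)(-0.769)) = 1 * 1.156107 = 1.156107
  c_1 = sigma^2 theta_1 = 1 * (-0.203) = -0.203
  c_2 = 0
Equations for k = 0, 1, 2 (AR order 2, c_2 = 0):
  (E0) gamma(0) = phi_1 gamma(1) + phi_2 gamma(2) + c_0
  (E1) gamma(1) = phi_1 gamma(0) + phi_2 gamma(1) + c_1
  (E2) gamma(2) = phi_1 gamma(1) + phi_2 gamma(0)
From (E1): gamma(1) = A gamma(0) + B with
  A = phi_1 / (1 - phi_2) = -0.566 / 1.284 = -0.44081,   B = c_1 / (1 - phi_2) = -0.203 / 1.284 = -0.1581.
Insert (E2) into (E0): gamma(0) (1 - phi_2^2) = phi_1 (1 + phi_2) gamma(1) + c_0.
  phi_1 (1 + phi_2) = (-0.566)(0.716) = -0.405256,   1 - phi_2^2 = 0.919344.
Replace gamma(1) by A gamma(0) + B and collect gamma(0):
  gamma(0) [0.919344 - (-0.405256)(-0.44081)] = (-0.405256)(-0.1581) + 1.156107
  gamma(0) * 0.740703 = 1.220178
  gamma(0) = 1.220178 / 0.740703 = 1.647324.
  gamma(1) = A gamma(0) + B = (-0.44081)(1.647324) + (-0.1581) = -0.884256.
Therefore gamma(1) = -0.8843 (to 4 decimal places).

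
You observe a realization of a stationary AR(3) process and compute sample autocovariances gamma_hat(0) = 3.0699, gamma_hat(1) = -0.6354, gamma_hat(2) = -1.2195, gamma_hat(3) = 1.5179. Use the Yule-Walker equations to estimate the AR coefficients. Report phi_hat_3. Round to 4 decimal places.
\hat\phi_{3} = 0.3700

The Yule-Walker equations for an AR(p) process read, in matrix form,
  Gamma_p phi = r_p,   with   (Gamma_p)_{ij} = gamma(|i - j|),
                       (r_p)_i = gamma(i),   i,j = 1..p.
Substitute the sample gammas (Toeplitz matrix and right-hand side of size 3):
  Gamma_p = [[3.0699, -0.6354, -1.2195], [-0.6354, 3.0699, -0.6354], [-1.2195, -0.6354, 3.0699]]
  r_p     = [-0.6354, -1.2195, 1.5179]
Written out (R1..R3):
  (R1) 3.0699 phi_1 - 0.6354 phi_2 - 1.2195 phi_3 = -0.6354
  (R2) -0.6354 phi_1 + 3.0699 phi_2 - 0.6354 phi_3 = -1.2195
  (R3) -1.2195 phi_1 - 0.6354 phi_2 + 3.0699 phi_3 = 1.5179
Gaussian elimination:
  R2 <- R2 - (-0.6354/3.0699) R1 = R2 - (-0.206977) R1:  2.938387 phi_2 - 0.887809 phi_3 = -1.351013
  R3 <- R3 - (-1.2195/3.0699) R1 = R3 - (-0.397244) R1:  -0.887809 phi_2 + 2.585461 phi_3 = 1.265491
  R3 <- R3 - (-0.887809/2.938387) R2 = R3 - (-0.302142) R2:  2.317217 phi_3 = 0.857294
Back-substitution:
  phi_hat_3 = 0.857294 / 2.317217 = 0.369967
  phi_hat_2 = (-1.351013 - (-0.887809)(0.369967)) / 2.938387 = -0.347998
  phi_hat_1 = (-0.6354 - (-0.6354)(-0.347998) - (-1.2195)(0.369967)) / 3.0699 = -0.132038
So phi_hat = [-0.1320, -0.3480, 0.3700].
Therefore phi_hat_3 = 0.3700.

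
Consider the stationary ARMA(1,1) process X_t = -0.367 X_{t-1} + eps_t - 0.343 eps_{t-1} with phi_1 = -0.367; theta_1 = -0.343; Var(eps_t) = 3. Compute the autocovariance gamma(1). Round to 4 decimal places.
\gamma(1) = -2.7714

Multiply the model equation by X_{t-k} and take expectations. With theta_0 = psi_0 = 1 and psi_j the MA(infinity) weights, this gives
  gamma(k) - sum_i phi_i gamma(k-i) = c_k,
  c_k = sigma^2 * sum_{j=k..q} theta_j psi_{j-k}   (c_k = 0 for k > q),
using gamma(-m) = gamma(m).
psi-weights needed (psi_j = theta_j + sum_i phi_i psi_{j-i}):
  psi_1 = theta_1 + phi_1 = -0.343 + (-0.367) = -0.71
Right-hand sides:
  c_0 = sigma^2 (1 + theta_1 psi_1) = 3 * (1 + (-0.343)(-0.71)) = 3 * 1.24353 = 3.73059
  c_1 = sigma^2 theta_1 = 3 * (-0.343) = -1.029
  c_2 = 0
Equations for k = 0 and k = 1 (AR order 1):
  gamma(0) = phi_1 gamma(1) + c_0
  gamma(1) = phi_1 gamma(0) + c_1
Substituting the second into the first: gamma(0) (1 - phi_1^2) = c_0 + phi_1 c_1, so
  gamma(0) = (c_0 + phi_1 c_1) / (1 - phi_1^2) = (3.73059 + (-0.367)(-1.029)) / (1 - (-0.367)^2) = 4.108233 / 0.865311 = 4.747695.
  gamma(1) = phi_1 gamma(0) + c_1 = (-0.367)(4.747695) + (-1.029) = -2.771404.
Therefore gamma(1) = -2.7714 (to 4 decimal places).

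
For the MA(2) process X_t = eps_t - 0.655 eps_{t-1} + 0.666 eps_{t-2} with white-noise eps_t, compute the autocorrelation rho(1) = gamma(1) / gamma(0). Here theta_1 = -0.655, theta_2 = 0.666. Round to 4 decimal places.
\rho(1) = -0.5827

For an MA(q) process with theta_0 = 1, the autocovariance is
  gamma(k) = sigma^2 * sum_{i=0..q-k} theta_i * theta_{i+k},
and rho(k) = gamma(k) / gamma(0). Sigma^2 cancels.
  numerator   = (1)*(-0.655) + (-0.655)*(0.666) = -1.09123.
  denominator = (1)^2 + (-0.655)^2 + (0.666)^2 = 1.872581.
  rho(1) = -1.09123 / 1.872581 = -0.5827.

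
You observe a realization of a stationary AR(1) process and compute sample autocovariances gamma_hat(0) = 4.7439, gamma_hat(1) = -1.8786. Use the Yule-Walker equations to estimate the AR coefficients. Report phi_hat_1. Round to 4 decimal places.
\hat\phi_{1} = -0.3960

The Yule-Walker equations for an AR(p) process read, in matrix form,
  Gamma_p phi = r_p,   with   (Gamma_p)_{ij} = gamma(|i - j|),
                       (r_p)_i = gamma(i),   i,j = 1..p.
Substitute the sample gammas (Toeplitz matrix and right-hand side of size 1):
  Gamma_p = [[4.7439]]
  r_p     = [-1.8786]
With p = 1 this is the single equation gamma(0) phi_1 = gamma(1):
  phi_hat_1 = gamma(1) / gamma(0) = -1.8786 / 4.7439 = -0.3960.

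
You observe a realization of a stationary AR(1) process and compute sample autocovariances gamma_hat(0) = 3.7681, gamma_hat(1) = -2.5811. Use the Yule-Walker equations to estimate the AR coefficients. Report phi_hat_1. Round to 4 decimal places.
\hat\phi_{1} = -0.6850

The Yule-Walker equations for an AR(p) process read, in matrix form,
  Gamma_p phi = r_p,   with   (Gamma_p)_{ij} = gamma(|i - j|),
                       (r_p)_i = gamma(i),   i,j = 1..p.
Substitute the sample gammas (Toeplitz matrix and right-hand side of size 1):
  Gamma_p = [[3.7681]]
  r_p     = [-2.5811]
With p = 1 this is the single equation gamma(0) phi_1 = gamma(1):
  phi_hat_1 = gamma(1) / gamma(0) = -2.5811 / 3.7681 = -0.6850.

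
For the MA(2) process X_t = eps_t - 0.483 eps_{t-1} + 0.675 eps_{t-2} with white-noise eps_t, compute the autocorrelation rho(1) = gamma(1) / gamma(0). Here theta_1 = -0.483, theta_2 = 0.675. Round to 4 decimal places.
\rho(1) = -0.4790

For an MA(q) process with theta_0 = 1, the autocovariance is
  gamma(k) = sigma^2 * sum_{i=0..q-k} theta_i * theta_{i+k},
and rho(k) = gamma(k) / gamma(0). Sigma^2 cancels.
  numerator   = (1)*(-0.483) + (-0.483)*(0.675) = -0.809025.
  denominator = (1)^2 + (-0.483)^2 + (0.675)^2 = 1.688914.
  rho(1) = -0.809025 / 1.688914 = -0.4790.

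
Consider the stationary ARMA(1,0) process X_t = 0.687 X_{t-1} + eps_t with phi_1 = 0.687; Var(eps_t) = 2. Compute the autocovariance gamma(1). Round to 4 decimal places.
\gamma(1) = 2.6021

Multiply the model equation by X_{t-k} and take expectations. With theta_0 = psi_0 = 1 and psi_j the MA(infinity) weights, this gives
  gamma(k) - sum_i phi_i gamma(k-i) = c_k,
  c_k = sigma^2 * sum_{j=k..q} theta_j psi_{j-k}   (c_k = 0 for k > q),
using gamma(-m) = gamma(m).
Pure AR (q = 0): c_0 = sigma^2 = 2, c_k = 0 for k >= 1.
Equations for k = 0 and k = 1 (AR order 1):
  gamma(0) = phi_1 gamma(1) + c_0
  gamma(1) = phi_1 gamma(0) + c_1
Substituting the second into the first: gamma(0) (1 - phi_1^2) = c_0 + phi_1 c_1, so
  gamma(0) = c_0 / (1 - phi_1^2) = 2 / (1 - (0.687)^2) = 2 / 0.528031 = 3.787656.
  gamma(1) = phi_1 gamma(0) = (0.687)(3.787656) = 2.60212.
Therefore gamma(1) = 2.6021 (to 4 decimal places).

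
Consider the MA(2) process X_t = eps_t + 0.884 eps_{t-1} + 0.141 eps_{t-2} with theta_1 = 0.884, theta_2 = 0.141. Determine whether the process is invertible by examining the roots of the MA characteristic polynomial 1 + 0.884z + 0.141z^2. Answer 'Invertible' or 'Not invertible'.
\text{Invertible}

The MA(q) characteristic polynomial is P(z) = 1 + 0.884z + 0.141z^2.
Invertibility requires all roots to lie outside the unit circle, i.e. |z| > 1 for every root.
Set 1 + (0.884) z + (0.141) z^2 = 0, i.e. a z^2 + b z + c = 0 with a = 0.141, b = 0.884, c = 1.
Discriminant D = b^2 - 4ac = (0.884)^2 - 4*(0.141)*1 = 0.781456 - (0.564) = 0.217456.
D >= 0, so the roots are real: z = (-b +/- sqrt(D)) / (2a) = (-0.884 +/- 0.466322) / (0.282).
  z_1 = (-0.884 + 0.466322) / (0.282) = -1.4811,   |z_1| = 1.4811.
  z_2 = (-0.884 - 0.466322) / (0.282) = -4.7884,   |z_2| = 4.7884.
Moduli of all roots: 1.4811, 4.7884.
All moduli strictly greater than 1? Yes.
Verdict: Invertible.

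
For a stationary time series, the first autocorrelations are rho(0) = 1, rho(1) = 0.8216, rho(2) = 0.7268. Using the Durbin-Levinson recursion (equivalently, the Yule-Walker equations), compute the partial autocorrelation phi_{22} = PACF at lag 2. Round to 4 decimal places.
\phi_{22} = 0.1593

The PACF at lag k is phi_{kk}, the last component of the solution
to the Yule-Walker system G_k phi = r_k where
  (G_k)_{ij} = rho(|i - j|), (r_k)_i = rho(i), i,j = 1..k.
Equivalently, Durbin-Levinson gives phi_{kk} iteratively:
  phi_{11} = rho(1)
  phi_{kk} = [rho(k) - sum_{j=1..k-1} phi_{k-1,j} rho(k-j)]
            / [1 - sum_{j=1..k-1} phi_{k-1,j} rho(j)],
  phi_{k,j} = phi_{k-1,j} - phi_{kk} phi_{k-1,k-j},  j = 1..k-1.
Step k = 1:
  phi_11 = rho(1) = 0.8216.
Step k = 2:
  phi_22 = [rho(2) - phi_11 rho(1)] / [1 - phi_11 rho(1)] = [0.7268 - (0.8216)(0.8216)] / [1 - (0.8216)(0.8216)]
         = 0.05177344 / 0.32497344 = 0.1593.
Therefore phi_{22} = 0.1593.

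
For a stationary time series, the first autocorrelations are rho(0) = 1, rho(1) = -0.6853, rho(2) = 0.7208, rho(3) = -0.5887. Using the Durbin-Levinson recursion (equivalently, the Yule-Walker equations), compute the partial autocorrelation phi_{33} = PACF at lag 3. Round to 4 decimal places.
\phi_{33} = -0.0100

The PACF at lag k is phi_{kk}, the last component of the solution
to the Yule-Walker system G_k phi = r_k where
  (G_k)_{ij} = rho(|i - j|), (r_k)_i = rho(i), i,j = 1..k.
Equivalently, Durbin-Levinson gives phi_{kk} iteratively:
  phi_{11} = rho(1)
  phi_{kk} = [rho(k) - sum_{j=1..k-1} phi_{k-1,j} rho(k-j)]
            / [1 - sum_{j=1..k-1} phi_{k-1,j} rho(j)],
  phi_{k,j} = phi_{k-1,j} - phi_{kk} phi_{k-1,k-j},  j = 1..k-1.
Step k = 1:
  phi_11 = rho(1) = -0.6853.
Step k = 2:
  phi_22 = [rho(2) - phi_11 rho(1)] / [1 - phi_11 rho(1)] = [0.7208 - (-0.6853)(-0.6853)] / [1 - (-0.6853)(-0.6853)]
         = 0.25116391 / 0.53036391 = 0.473569.
  Update: phi_21 = phi_11 - phi_22 phi_11 = -0.6853 - (0.473569)(-0.6853) = -0.360763.
Step k = 3:
  phi_33 = [rho(3) - phi_21 rho(2) - phi_22 rho(1)] / [1 - phi_21 rho(1) - phi_22 rho(2)]
    numerator   = -0.5887 - (-0.360763)(0.7208) - (0.473569)(-0.6853) = -0.00412507
    denominator = 1 - (-0.360763)(-0.6853) - (0.473569)(0.7208) = 0.41142047
  phi_33 = -0.00412507 / 0.41142047 = -0.01.
Therefore phi_{33} = -0.0100.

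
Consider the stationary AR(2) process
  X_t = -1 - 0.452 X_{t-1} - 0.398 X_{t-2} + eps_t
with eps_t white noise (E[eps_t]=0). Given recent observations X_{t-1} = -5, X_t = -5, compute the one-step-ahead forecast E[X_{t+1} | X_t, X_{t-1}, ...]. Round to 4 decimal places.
E[X_{t+1} \mid \mathcal F_t] = 3.2500

For an AR(p) model X_t = c + sum_i phi_i X_{t-i} + eps_t, the
one-step-ahead conditional mean is
  E[X_{t+1} | X_t, ...] = c + sum_i phi_i X_{t+1-i}.
Substitute known values:
  E[X_{t+1} | ...] = -1 + (-0.452) * (-5) + (-0.398) * (-5)
                   = 3.2500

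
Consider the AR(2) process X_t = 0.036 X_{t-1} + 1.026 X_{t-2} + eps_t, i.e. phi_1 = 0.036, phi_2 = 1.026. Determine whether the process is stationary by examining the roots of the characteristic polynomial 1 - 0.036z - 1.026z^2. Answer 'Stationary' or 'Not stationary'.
\text{Not stationary}

The AR(p) characteristic polynomial is P(z) = 1 - 0.036z - 1.026z^2.
Stationarity requires all roots to lie outside the unit circle, i.e. |z| > 1 for every root.
Set 1 + (-0.036) z + (-1.026) z^2 = 0, i.e. a z^2 + b z + c = 0 with a = -1.026, b = -0.036, c = 1.
Discriminant D = b^2 - 4ac = (-0.036)^2 - 4*(-1.026)*1 = 0.001296 - (-4.104) = 4.105296.
D >= 0, so the roots are real: z = (-b +/- sqrt(D)) / (2a) = (0.036 +/- 2.026153) / (-2.052).
  z_1 = (0.036 + 2.026153) / (-2.052) = -1.0049,   |z_1| = 1.0049.
  z_2 = (0.036 - 2.026153) / (-2.052) = 0.9699,   |z_2| = 0.9699.
Moduli of all roots: 1.0049, 0.9699.
All moduli strictly greater than 1? No.
Verdict: Not stationary.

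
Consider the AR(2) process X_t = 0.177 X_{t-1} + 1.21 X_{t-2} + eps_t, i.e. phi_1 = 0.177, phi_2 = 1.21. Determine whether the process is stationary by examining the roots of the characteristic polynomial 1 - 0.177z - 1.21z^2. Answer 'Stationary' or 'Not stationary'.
\text{Not stationary}

The AR(p) characteristic polynomial is P(z) = 1 - 0.177z - 1.21z^2.
Stationarity requires all roots to lie outside the unit circle, i.e. |z| > 1 for every root.
Set 1 + (-0.177) z + (-1.21) z^2 = 0, i.e. a z^2 + b z + c = 0 with a = -1.21, b = -0.177, c = 1.
Discriminant D = b^2 - 4ac = (-0.177)^2 - 4*(-1.21)*1 = 0.031329 - (-4.84) = 4.871329.
D >= 0, so the roots are real: z = (-b +/- sqrt(D)) / (2a) = (0.177 +/- 2.207109) / (-2.42).
  z_1 = (0.177 + 2.207109) / (-2.42) = -0.9852,   |z_1| = 0.9852.
  z_2 = (0.177 - 2.207109) / (-2.42) = 0.8389,   |z_2| = 0.8389.
Moduli of all roots: 0.9852, 0.8389.
All moduli strictly greater than 1? No.
Verdict: Not stationary.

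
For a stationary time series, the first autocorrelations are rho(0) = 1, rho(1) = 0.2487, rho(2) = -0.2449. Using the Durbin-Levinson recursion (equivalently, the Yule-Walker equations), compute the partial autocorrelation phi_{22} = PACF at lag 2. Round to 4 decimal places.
\phi_{22} = -0.3270

The PACF at lag k is phi_{kk}, the last component of the solution
to the Yule-Walker system G_k phi = r_k where
  (G_k)_{ij} = rho(|i - j|), (r_k)_i = rho(i), i,j = 1..k.
Equivalently, Durbin-Levinson gives phi_{kk} iteratively:
  phi_{11} = rho(1)
  phi_{kk} = [rho(k) - sum_{j=1..k-1} phi_{k-1,j} rho(k-j)]
            / [1 - sum_{j=1..k-1} phi_{k-1,j} rho(j)],
  phi_{k,j} = phi_{k-1,j} - phi_{kk} phi_{k-1,k-j},  j = 1..k-1.
Step k = 1:
  phi_11 = rho(1) = 0.2487.
Step k = 2:
  phi_22 = [rho(2) - phi_11 rho(1)] / [1 - phi_11 rho(1)] = [-0.2449 - (0.2487)(0.2487)] / [1 - (0.2487)(0.2487)]
         = -0.30675169 / 0.93814831 = -0.327.
Therefore phi_{22} = -0.3270.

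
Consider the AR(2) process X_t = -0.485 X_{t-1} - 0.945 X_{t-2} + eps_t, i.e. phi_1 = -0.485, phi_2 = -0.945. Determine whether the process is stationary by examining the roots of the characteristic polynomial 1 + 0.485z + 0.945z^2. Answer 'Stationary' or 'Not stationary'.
\text{Stationary}

The AR(p) characteristic polynomial is P(z) = 1 + 0.485z + 0.945z^2.
Stationarity requires all roots to lie outside the unit circle, i.e. |z| > 1 for every root.
Set 1 + (0.485) z + (0.945) z^2 = 0, i.e. a z^2 + b z + c = 0 with a = 0.945, b = 0.485, c = 1.
Discriminant D = b^2 - 4ac = (0.485)^2 - 4*(0.945)*1 = 0.235225 - (3.78) = -3.544775.
D < 0, so the roots are the complex-conjugate pair z = (-b +/- i sqrt(-D)) / (2a) = -0.2566 +/- 0.9962i.
For a conjugate pair |z|^2 = z * conj(z) = (product of roots) = c/a = 1/(0.945) = 1.058201, so |z| = sqrt(1.058201) = 1.0287 for both roots.
Moduli of all roots: 1.0287, 1.0287.
All moduli strictly greater than 1? Yes.
Verdict: Stationary.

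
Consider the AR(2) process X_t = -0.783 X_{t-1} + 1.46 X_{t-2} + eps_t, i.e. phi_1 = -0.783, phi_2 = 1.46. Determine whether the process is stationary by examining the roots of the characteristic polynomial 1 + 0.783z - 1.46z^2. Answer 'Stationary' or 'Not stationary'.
\text{Not stationary}

The AR(p) characteristic polynomial is P(z) = 1 + 0.783z - 1.46z^2.
Stationarity requires all roots to lie outside the unit circle, i.e. |z| > 1 for every root.
Set 1 + (0.783) z + (-1.46) z^2 = 0, i.e. a z^2 + b z + c = 0 with a = -1.46, b = 0.783, c = 1.
Discriminant D = b^2 - 4ac = (0.783)^2 - 4*(-1.46)*1 = 0.613089 - (-5.84) = 6.453089.
D >= 0, so the roots are real: z = (-b +/- sqrt(D)) / (2a) = (-0.783 +/- 2.540293) / (-2.92).
  z_1 = (-0.783 + 2.540293) / (-2.92) = -0.6018,   |z_1| = 0.6018.
  z_2 = (-0.783 - 2.540293) / (-2.92) = 1.1381,   |z_2| = 1.1381.
Moduli of all roots: 0.6018, 1.1381.
All moduli strictly greater than 1? No.
Verdict: Not stationary.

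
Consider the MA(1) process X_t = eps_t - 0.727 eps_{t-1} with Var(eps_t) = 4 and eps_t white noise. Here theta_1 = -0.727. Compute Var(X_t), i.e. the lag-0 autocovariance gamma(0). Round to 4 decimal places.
\gamma(0) = 6.1141

For an MA(q) process X_t = eps_t + sum_i theta_i eps_{t-i} with
Var(eps_t) = sigma^2, the variance is
  gamma(0) = sigma^2 * (1 + sum_i theta_i^2).
  sum_i theta_i^2 = (-0.727)^2 = 0.528529.
  gamma(0) = 4 * (1 + 0.528529) = 4 * 1.528529 = 6.114116, which rounds to 6.1141.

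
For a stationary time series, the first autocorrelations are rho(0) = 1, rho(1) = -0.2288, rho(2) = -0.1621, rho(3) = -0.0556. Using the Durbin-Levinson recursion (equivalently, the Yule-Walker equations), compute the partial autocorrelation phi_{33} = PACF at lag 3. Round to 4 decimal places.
\phi_{33} = -0.1700

The PACF at lag k is phi_{kk}, the last component of the solution
to the Yule-Walker system G_k phi = r_k where
  (G_k)_{ij} = rho(|i - j|), (r_k)_i = rho(i), i,j = 1..k.
Equivalently, Durbin-Levinson gives phi_{kk} iteratively:
  phi_{11} = rho(1)
  phi_{kk} = [rho(k) - sum_{j=1..k-1} phi_{k-1,j} rho(k-j)]
            / [1 - sum_{j=1..k-1} phi_{k-1,j} rho(j)],
  phi_{k,j} = phi_{k-1,j} - phi_{kk} phi_{k-1,k-j},  j = 1..k-1.
Step k = 1:
  phi_11 = rho(1) = -0.2288.
Step k = 2:
  phi_22 = [rho(2) - phi_11 rho(1)] / [1 - phi_11 rho(1)] = [-0.1621 - (-0.2288)(-0.2288)] / [1 - (-0.2288)(-0.2288)]
         = -0.21444944 / 0.94765056 = -0.226296.
  Update: phi_21 = phi_11 - phi_22 phi_11 = -0.2288 - (-0.226296)(-0.2288) = -0.280577.
Step k = 3:
  phi_33 = [rho(3) - phi_21 rho(2) - phi_22 rho(1)] / [1 - phi_21 rho(1) - phi_22 rho(2)]
    numerator   = -0.0556 - (-0.280577)(-0.1621) - (-0.226296)(-0.2288) = -0.15285795
    denominator = 1 - (-0.280577)(-0.2288) - (-0.226296)(-0.1621) = 0.89912153
  phi_33 = -0.15285795 / 0.89912153 = -0.17.
Therefore phi_{33} = -0.1700.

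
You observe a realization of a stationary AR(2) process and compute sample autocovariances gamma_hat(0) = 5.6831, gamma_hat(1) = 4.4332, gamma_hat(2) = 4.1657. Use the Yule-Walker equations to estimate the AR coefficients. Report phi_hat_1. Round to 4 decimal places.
\hat\phi_{1} = 0.5320

The Yule-Walker equations for an AR(p) process read, in matrix form,
  Gamma_p phi = r_p,   with   (Gamma_p)_{ij} = gamma(|i - j|),
                       (r_p)_i = gamma(i),   i,j = 1..p.
Substitute the sample gammas (Toeplitz matrix and right-hand side of size 2):
  Gamma_p = [[5.6831, 4.4332], [4.4332, 5.6831]]
  r_p     = [4.4332, 4.1657]
Written out:
  5.6831 phi_1 + 4.4332 phi_2 = 4.4332
  4.4332 phi_1 + 5.6831 phi_2 = 4.1657
Solve by Cramer's rule:
  det = gamma(0)^2 - gamma(1)^2 = (5.6831)^2 - (4.4332)^2 = 32.29762561 - 19.65326224 = 12.64436337
  phi_hat_1 = [gamma(1) gamma(0) - gamma(1) gamma(2)] / det = [(4.4332)(5.6831) - (4.4332)(4.1657)] / 12.64436337 = 6.72693768 / 12.64436337 = 0.532
  phi_hat_2 = [gamma(0) gamma(2) - gamma(1)^2] / det = [(5.6831)(4.1657) - (4.4332)^2] / 12.64436337 = 4.02082743 / 12.64436337 = 0.318
So phi_hat = [0.5320, 0.3180].
Therefore phi_hat_1 = 0.5320.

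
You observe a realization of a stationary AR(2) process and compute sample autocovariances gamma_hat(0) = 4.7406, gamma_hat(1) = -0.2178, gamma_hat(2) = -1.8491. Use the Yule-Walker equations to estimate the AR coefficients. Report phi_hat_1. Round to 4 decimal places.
\hat\phi_{1} = -0.0640

The Yule-Walker equations for an AR(p) process read, in matrix form,
  Gamma_p phi = r_p,   with   (Gamma_p)_{ij} = gamma(|i - j|),
                       (r_p)_i = gamma(i),   i,j = 1..p.
Substitute the sample gammas (Toeplitz matrix and right-hand side of size 2):
  Gamma_p = [[4.7406, -0.2178], [-0.2178, 4.7406]]
  r_p     = [-0.2178, -1.8491]
Written out:
  4.7406 phi_1 - 0.2178 phi_2 = -0.2178
  -0.2178 phi_1 + 4.7406 phi_2 = -1.8491
Solve by Cramer's rule:
  det = gamma(0)^2 - gamma(1)^2 = (4.7406)^2 - (-0.2178)^2 = 22.47328836 - 0.04743684 = 22.42585152
  phi_hat_1 = [gamma(1) gamma(0) - gamma(1) gamma(2)] / det = [(-0.2178)(4.7406) - (-0.2178)(-1.8491)] / 22.42585152 = -1.43523666 / 22.42585152 = -0.064
  phi_hat_2 = [gamma(0) gamma(2) - gamma(1)^2] / det = [(4.7406)(-1.8491) - (-0.2178)^2] / 22.42585152 = -8.8132803 / 22.42585152 = -0.393
So phi_hat = [-0.0640, -0.3930].
Therefore phi_hat_1 = -0.0640.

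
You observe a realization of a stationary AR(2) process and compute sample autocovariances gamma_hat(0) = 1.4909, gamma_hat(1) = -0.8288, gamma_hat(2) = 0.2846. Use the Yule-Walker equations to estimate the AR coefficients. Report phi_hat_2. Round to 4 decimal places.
\hat\phi_{2} = -0.1710

The Yule-Walker equations for an AR(p) process read, in matrix form,
  Gamma_p phi = r_p,   with   (Gamma_p)_{ij} = gamma(|i - j|),
                       (r_p)_i = gamma(i),   i,j = 1..p.
Substitute the sample gammas (Toeplitz matrix and right-hand side of size 2):
  Gamma_p = [[1.4909, -0.8288], [-0.8288, 1.4909]]
  r_p     = [-0.8288, 0.2846]
Written out:
  1.4909 phi_1 - 0.8288 phi_2 = -0.8288
  -0.8288 phi_1 + 1.4909 phi_2 = 0.2846
Solve by Cramer's rule:
  det = gamma(0)^2 - gamma(1)^2 = (1.4909)^2 - (-0.8288)^2 = 2.22278281 - 0.68690944 = 1.53587337
  phi_hat_1 = [gamma(1) gamma(0) - gamma(1) gamma(2)] / det = [(-0.8288)(1.4909) - (-0.8288)(0.2846)] / 1.53587337 = -0.99978144 / 1.53587337 = -0.651
  phi_hat_2 = [gamma(0) gamma(2) - gamma(1)^2] / det = [(1.4909)(0.2846) - (-0.8288)^2] / 1.53587337 = -0.2625993 / 1.53587337 = -0.171
So phi_hat = [-0.6510, -0.1710].
Therefore phi_hat_2 = -0.1710.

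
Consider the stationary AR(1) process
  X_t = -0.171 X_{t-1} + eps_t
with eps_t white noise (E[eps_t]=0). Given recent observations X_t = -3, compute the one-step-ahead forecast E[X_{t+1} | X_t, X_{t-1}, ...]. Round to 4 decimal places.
E[X_{t+1} \mid \mathcal F_t] = 0.5130

For an AR(p) model X_t = c + sum_i phi_i X_{t-i} + eps_t, the
one-step-ahead conditional mean is
  E[X_{t+1} | X_t, ...] = c + sum_i phi_i X_{t+1-i}.
Substitute known values:
  E[X_{t+1} | ...] = (-0.171) * (-3)
                   = 0.5130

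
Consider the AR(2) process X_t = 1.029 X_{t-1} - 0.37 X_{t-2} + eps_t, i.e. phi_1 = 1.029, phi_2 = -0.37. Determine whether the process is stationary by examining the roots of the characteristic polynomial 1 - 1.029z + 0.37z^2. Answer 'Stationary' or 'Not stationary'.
\text{Stationary}

The AR(p) characteristic polynomial is P(z) = 1 - 1.029z + 0.37z^2.
Stationarity requires all roots to lie outside the unit circle, i.e. |z| > 1 for every root.
Set 1 + (-1.029) z + (0.37) z^2 = 0, i.e. a z^2 + b z + c = 0 with a = 0.37, b = -1.029, c = 1.
Discriminant D = b^2 - 4ac = (-1.029)^2 - 4*(0.37)*1 = 1.058841 - (1.48) = -0.421159.
D < 0, so the roots are the complex-conjugate pair z = (-b +/- i sqrt(-D)) / (2a) = 1.3905 +/- 0.877i.
For a conjugate pair |z|^2 = z * conj(z) = (product of roots) = c/a = 1/(0.37) = 2.702703, so |z| = sqrt(2.702703) = 1.644 for both roots.
Moduli of all roots: 1.6440, 1.6440.
All moduli strictly greater than 1? Yes.
Verdict: Stationary.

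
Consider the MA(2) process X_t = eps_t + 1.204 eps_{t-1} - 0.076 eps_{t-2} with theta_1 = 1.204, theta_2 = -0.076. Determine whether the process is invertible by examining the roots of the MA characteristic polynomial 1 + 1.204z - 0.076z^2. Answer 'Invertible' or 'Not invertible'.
\text{Not invertible}

The MA(q) characteristic polynomial is P(z) = 1 + 1.204z - 0.076z^2.
Invertibility requires all roots to lie outside the unit circle, i.e. |z| > 1 for every root.
Set 1 + (1.204) z + (-0.076) z^2 = 0, i.e. a z^2 + b z + c = 0 with a = -0.076, b = 1.204, c = 1.
Discriminant D = b^2 - 4ac = (1.204)^2 - 4*(-0.076)*1 = 1.449616 - (-0.304) = 1.753616.
D >= 0, so the roots are real: z = (-b +/- sqrt(D)) / (2a) = (-1.204 +/- 1.324242) / (-0.152).
  z_1 = (-1.204 + 1.324242) / (-0.152) = -0.7911,   |z_1| = 0.7911.
  z_2 = (-1.204 - 1.324242) / (-0.152) = 16.6332,   |z_2| = 16.6332.
Moduli of all roots: 0.7911, 16.6332.
All moduli strictly greater than 1? No.
Verdict: Not invertible.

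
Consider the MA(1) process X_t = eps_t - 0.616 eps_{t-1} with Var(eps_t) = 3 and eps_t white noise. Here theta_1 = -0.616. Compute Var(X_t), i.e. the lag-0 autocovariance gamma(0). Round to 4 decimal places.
\gamma(0) = 4.1384

For an MA(q) process X_t = eps_t + sum_i theta_i eps_{t-i} with
Var(eps_t) = sigma^2, the variance is
  gamma(0) = sigma^2 * (1 + sum_i theta_i^2).
  sum_i theta_i^2 = (-0.616)^2 = 0.379456.
  gamma(0) = 3 * (1 + 0.379456) = 3 * 1.379456 = 4.138368, which rounds to 4.1384.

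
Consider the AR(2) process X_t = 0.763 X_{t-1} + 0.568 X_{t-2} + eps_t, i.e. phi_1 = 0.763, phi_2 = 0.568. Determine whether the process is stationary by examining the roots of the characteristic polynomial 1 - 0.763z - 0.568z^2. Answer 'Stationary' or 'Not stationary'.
\text{Not stationary}

The AR(p) characteristic polynomial is P(z) = 1 - 0.763z - 0.568z^2.
Stationarity requires all roots to lie outside the unit circle, i.e. |z| > 1 for every root.
Set 1 + (-0.763) z + (-0.568) z^2 = 0, i.e. a z^2 + b z + c = 0 with a = -0.568, b = -0.763, c = 1.
Discriminant D = b^2 - 4ac = (-0.763)^2 - 4*(-0.568)*1 = 0.582169 - (-2.272) = 2.854169.
D >= 0, so the roots are real: z = (-b +/- sqrt(D)) / (2a) = (0.763 +/- 1.689429) / (-1.136).
  z_1 = (0.763 + 1.689429) / (-1.136) = -2.1588,   |z_1| = 2.1588.
  z_2 = (0.763 - 1.689429) / (-1.136) = 0.8155,   |z_2| = 0.8155.
Moduli of all roots: 2.1588, 0.8155.
All moduli strictly greater than 1? No.
Verdict: Not stationary.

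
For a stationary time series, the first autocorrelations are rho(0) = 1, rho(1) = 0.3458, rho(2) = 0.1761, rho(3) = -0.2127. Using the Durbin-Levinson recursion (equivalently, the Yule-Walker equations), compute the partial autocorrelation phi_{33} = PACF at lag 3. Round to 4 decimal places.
\phi_{33} = -0.3329

The PACF at lag k is phi_{kk}, the last component of the solution
to the Yule-Walker system G_k phi = r_k where
  (G_k)_{ij} = rho(|i - j|), (r_k)_i = rho(i), i,j = 1..k.
Equivalently, Durbin-Levinson gives phi_{kk} iteratively:
  phi_{11} = rho(1)
  phi_{kk} = [rho(k) - sum_{j=1..k-1} phi_{k-1,j} rho(k-j)]
            / [1 - sum_{j=1..k-1} phi_{k-1,j} rho(j)],
  phi_{k,j} = phi_{k-1,j} - phi_{kk} phi_{k-1,k-j},  j = 1..k-1.
Step k = 1:
  phi_11 = rho(1) = 0.3458.
Step k = 2:
  phi_22 = [rho(2) - phi_11 rho(1)] / [1 - phi_11 rho(1)] = [0.1761 - (0.3458)(0.3458)] / [1 - (0.3458)(0.3458)]
         = 0.05652236 / 0.88042236 = 0.064199.
  Update: phi_21 = phi_11 - phi_22 phi_11 = 0.3458 - (0.064199)(0.3458) = 0.3236.
Step k = 3:
  phi_33 = [rho(3) - phi_21 rho(2) - phi_22 rho(1)] / [1 - phi_21 rho(1) - phi_22 rho(2)]
    numerator   = -0.2127 - (0.3236)(0.1761) - (0.064199)(0.3458) = -0.29188601
    denominator = 1 - (0.3236)(0.3458) - (0.064199)(0.1761) = 0.87679367
  phi_33 = -0.29188601 / 0.87679367 = -0.3329.
Therefore phi_{33} = -0.3329.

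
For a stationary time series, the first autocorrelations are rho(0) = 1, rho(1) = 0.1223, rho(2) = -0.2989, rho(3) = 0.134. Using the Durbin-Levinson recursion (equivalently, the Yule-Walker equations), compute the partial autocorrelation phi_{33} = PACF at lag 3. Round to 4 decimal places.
\phi_{33} = 0.2499

The PACF at lag k is phi_{kk}, the last component of the solution
to the Yule-Walker system G_k phi = r_k where
  (G_k)_{ij} = rho(|i - j|), (r_k)_i = rho(i), i,j = 1..k.
Equivalently, Durbin-Levinson gives phi_{kk} iteratively:
  phi_{11} = rho(1)
  phi_{kk} = [rho(k) - sum_{j=1..k-1} phi_{k-1,j} rho(k-j)]
            / [1 - sum_{j=1..k-1} phi_{k-1,j} rho(j)],
  phi_{k,j} = phi_{k-1,j} - phi_{kk} phi_{k-1,k-j},  j = 1..k-1.
Step k = 1:
  phi_11 = rho(1) = 0.1223.
Step k = 2:
  phi_22 = [rho(2) - phi_11 rho(1)] / [1 - phi_11 rho(1)] = [-0.2989 - (0.1223)(0.1223)] / [1 - (0.1223)(0.1223)]
         = -0.31385729 / 0.98504271 = -0.318623.
  Update: phi_21 = phi_11 - phi_22 phi_11 = 0.1223 - (-0.318623)(0.1223) = 0.161268.
Step k = 3:
  phi_33 = [rho(3) - phi_21 rho(2) - phi_22 rho(1)] / [1 - phi_21 rho(1) - phi_22 rho(2)]
    numerator   = 0.134 - (0.161268)(-0.2989) - (-0.318623)(0.1223) = 0.22117048
    denominator = 1 - (0.161268)(0.1223) - (-0.318623)(-0.2989) = 0.88504055
  phi_33 = 0.22117048 / 0.88504055 = 0.2499.
Therefore phi_{33} = 0.2499.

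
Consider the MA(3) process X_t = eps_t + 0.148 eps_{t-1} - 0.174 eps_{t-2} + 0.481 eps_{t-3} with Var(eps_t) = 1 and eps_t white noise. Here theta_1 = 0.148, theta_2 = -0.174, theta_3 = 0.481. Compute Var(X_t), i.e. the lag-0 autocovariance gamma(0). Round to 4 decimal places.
\gamma(0) = 1.2835

For an MA(q) process X_t = eps_t + sum_i theta_i eps_{t-i} with
Var(eps_t) = sigma^2, the variance is
  gamma(0) = sigma^2 * (1 + sum_i theta_i^2).
  sum_i theta_i^2 = (0.148)^2 + (-0.174)^2 + (0.481)^2 = 0.021904 + 0.030276 + 0.231361 = 0.283541.
  gamma(0) = 1 * (1 + 0.283541) = 1 * 1.283541 = 1.283541, which rounds to 1.2835.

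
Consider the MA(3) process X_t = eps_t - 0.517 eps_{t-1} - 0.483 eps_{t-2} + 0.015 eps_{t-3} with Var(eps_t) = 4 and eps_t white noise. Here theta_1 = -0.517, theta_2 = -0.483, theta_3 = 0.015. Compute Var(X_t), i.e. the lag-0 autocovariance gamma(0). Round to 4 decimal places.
\gamma(0) = 6.0032

For an MA(q) process X_t = eps_t + sum_i theta_i eps_{t-i} with
Var(eps_t) = sigma^2, the variance is
  gamma(0) = sigma^2 * (1 + sum_i theta_i^2).
  sum_i theta_i^2 = (-0.517)^2 + (-0.483)^2 + (0.015)^2 = 0.267289 + 0.233289 + 0.000225 = 0.500803.
  gamma(0) = 4 * (1 + 0.500803) = 4 * 1.500803 = 6.003212, which rounds to 6.0032.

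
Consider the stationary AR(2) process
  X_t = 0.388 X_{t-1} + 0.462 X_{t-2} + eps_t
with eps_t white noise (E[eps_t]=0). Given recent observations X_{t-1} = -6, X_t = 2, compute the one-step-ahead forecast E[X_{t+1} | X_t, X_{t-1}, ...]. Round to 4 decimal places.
E[X_{t+1} \mid \mathcal F_t] = -1.9960

For an AR(p) model X_t = c + sum_i phi_i X_{t-i} + eps_t, the
one-step-ahead conditional mean is
  E[X_{t+1} | X_t, ...] = c + sum_i phi_i X_{t+1-i}.
Substitute known values:
  E[X_{t+1} | ...] = (0.388) * (2) + (0.462) * (-6)
                   = -1.9960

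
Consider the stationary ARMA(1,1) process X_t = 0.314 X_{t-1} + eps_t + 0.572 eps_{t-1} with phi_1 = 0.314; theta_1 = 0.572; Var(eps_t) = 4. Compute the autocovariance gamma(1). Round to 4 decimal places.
\gamma(1) = 4.6378

Multiply the model equation by X_{t-k} and take expectations. With theta_0 = psi_0 = 1 and psi_j the MA(infinity) weights, this gives
  gamma(k) - sum_i phi_i gamma(k-i) = c_k,
  c_k = sigma^2 * sum_{j=k..q} theta_j psi_{j-k}   (c_k = 0 for k > q),
using gamma(-m) = gamma(m).
psi-weights needed (psi_j = theta_j + sum_i phi_i psi_{j-i}):
  psi_1 = theta_1 + phi_1 = 0.572 + (0.314) = 0.886
Right-hand sides:
  c_0 = sigma^2 (1 + theta_1 psi_1) = 4 * (1 + (0.572)(0.886)) = 4 * 1.506792 = 6.027168
  c_1 = sigma^2 theta_1 = 4 * (0.572) = 2.288
  c_2 = 0
Equations for k = 0 and k = 1 (AR order 1):
  gamma(0) = phi_1 gamma(1) + c_0
  gamma(1) = phi_1 gamma(0) + c_1
Substituting the second into the first: gamma(0) (1 - phi_1^2) = c_0 + phi_1 c_1, so
  gamma(0) = (c_0 + phi_1 c_1) / (1 - phi_1^2) = (6.027168 + (0.314)(2.288)) / (1 - (0.314)^2) = 6.7456 / 0.901404 = 7.483437.
  gamma(1) = phi_1 gamma(0) + c_1 = (0.314)(7.483437) + (2.288) = 4.637799.
Therefore gamma(1) = 4.6378 (to 4 decimal places).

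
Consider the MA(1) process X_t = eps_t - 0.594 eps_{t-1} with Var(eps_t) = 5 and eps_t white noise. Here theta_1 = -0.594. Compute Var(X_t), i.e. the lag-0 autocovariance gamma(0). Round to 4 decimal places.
\gamma(0) = 6.7642

For an MA(q) process X_t = eps_t + sum_i theta_i eps_{t-i} with
Var(eps_t) = sigma^2, the variance is
  gamma(0) = sigma^2 * (1 + sum_i theta_i^2).
  sum_i theta_i^2 = (-0.594)^2 = 0.352836.
  gamma(0) = 5 * (1 + 0.352836) = 5 * 1.352836 = 6.76418, which rounds to 6.7642.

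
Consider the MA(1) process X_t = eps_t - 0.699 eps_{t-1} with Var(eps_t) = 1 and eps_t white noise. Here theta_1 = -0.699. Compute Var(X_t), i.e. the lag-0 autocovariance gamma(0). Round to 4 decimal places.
\gamma(0) = 1.4886

For an MA(q) process X_t = eps_t + sum_i theta_i eps_{t-i} with
Var(eps_t) = sigma^2, the variance is
  gamma(0) = sigma^2 * (1 + sum_i theta_i^2).
  sum_i theta_i^2 = (-0.699)^2 = 0.488601.
  gamma(0) = 1 * (1 + 0.488601) = 1 * 1.488601 = 1.488601, which rounds to 1.4886.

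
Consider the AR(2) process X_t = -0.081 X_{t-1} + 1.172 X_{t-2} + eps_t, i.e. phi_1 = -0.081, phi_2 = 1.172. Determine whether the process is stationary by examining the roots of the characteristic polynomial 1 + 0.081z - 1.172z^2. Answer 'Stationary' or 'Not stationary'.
\text{Not stationary}

The AR(p) characteristic polynomial is P(z) = 1 + 0.081z - 1.172z^2.
Stationarity requires all roots to lie outside the unit circle, i.e. |z| > 1 for every root.
Set 1 + (0.081) z + (-1.172) z^2 = 0, i.e. a z^2 + b z + c = 0 with a = -1.172, b = 0.081, c = 1.
Discriminant D = b^2 - 4ac = (0.081)^2 - 4*(-1.172)*1 = 0.006561 - (-4.688) = 4.694561.
D >= 0, so the roots are real: z = (-b +/- sqrt(D)) / (2a) = (-0.081 +/- 2.166694) / (-2.344).
  z_1 = (-0.081 + 2.166694) / (-2.344) = -0.8898,   |z_1| = 0.8898.
  z_2 = (-0.081 - 2.166694) / (-2.344) = 0.9589,   |z_2| = 0.9589.
Moduli of all roots: 0.8898, 0.9589.
All moduli strictly greater than 1? No.
Verdict: Not stationary.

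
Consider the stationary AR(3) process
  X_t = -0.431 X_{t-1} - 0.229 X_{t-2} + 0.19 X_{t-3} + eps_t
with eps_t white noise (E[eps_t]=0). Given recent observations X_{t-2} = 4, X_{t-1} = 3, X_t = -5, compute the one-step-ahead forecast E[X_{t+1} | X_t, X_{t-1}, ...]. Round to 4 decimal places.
E[X_{t+1} \mid \mathcal F_t] = 2.2280

For an AR(p) model X_t = c + sum_i phi_i X_{t-i} + eps_t, the
one-step-ahead conditional mean is
  E[X_{t+1} | X_t, ...] = c + sum_i phi_i X_{t+1-i}.
Substitute known values:
  E[X_{t+1} | ...] = (-0.431) * (-5) + (-0.229) * (3) + (0.19) * (4)
                   = 2.2280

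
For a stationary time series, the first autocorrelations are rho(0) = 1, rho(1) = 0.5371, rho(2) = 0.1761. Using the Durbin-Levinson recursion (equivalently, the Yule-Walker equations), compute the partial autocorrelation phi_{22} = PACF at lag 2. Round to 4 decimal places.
\phi_{22} = -0.1579

The PACF at lag k is phi_{kk}, the last component of the solution
to the Yule-Walker system G_k phi = r_k where
  (G_k)_{ij} = rho(|i - j|), (r_k)_i = rho(i), i,j = 1..k.
Equivalently, Durbin-Levinson gives phi_{kk} iteratively:
  phi_{11} = rho(1)
  phi_{kk} = [rho(k) - sum_{j=1..k-1} phi_{k-1,j} rho(k-j)]
            / [1 - sum_{j=1..k-1} phi_{k-1,j} rho(j)],
  phi_{k,j} = phi_{k-1,j} - phi_{kk} phi_{k-1,k-j},  j = 1..k-1.
Step k = 1:
  phi_11 = rho(1) = 0.5371.
Step k = 2:
  phi_22 = [rho(2) - phi_11 rho(1)] / [1 - phi_11 rho(1)] = [0.1761 - (0.5371)(0.5371)] / [1 - (0.5371)(0.5371)]
         = -0.11237641 / 0.71152359 = -0.1579.
Therefore phi_{22} = -0.1579.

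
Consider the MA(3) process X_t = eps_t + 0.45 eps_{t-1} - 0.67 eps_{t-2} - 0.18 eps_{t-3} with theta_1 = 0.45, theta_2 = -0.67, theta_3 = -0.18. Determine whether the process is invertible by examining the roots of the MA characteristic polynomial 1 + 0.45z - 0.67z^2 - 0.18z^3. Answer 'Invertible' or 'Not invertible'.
\text{Invertible}

The MA(q) characteristic polynomial is P(z) = 1 + 0.45z - 0.67z^2 - 0.18z^3.
Invertibility requires all roots to lie outside the unit circle, i.e. |z| > 1 for every root.
Degree 3: look for a simple real root z0 first, then factor out (1 - z/z0) and solve the remaining quadratic.
Testing z0 = -4: P(-4) = 1 + (0.45)(-4) + (-0.67)(-4)^2 + (-0.18)(-4)^3
  = 1 + (-1.8) + (-10.72) + (11.52) = 0.  So z_0 = -4 is a root, |z_0| = 4.
Divide out the factor (1 + 0.25 z) = (1 - z/z0) (since 1/z0 = -0.25):
  P(z) = (1 + 0.25 z)(1 + (0.2) z + (-0.72) z^2)
  [check: z-coef 0.2 - (-0.25) = 0.45; z^2-coef -0.72 - (-0.25)(0.2) = -0.67; z^3-coef -(-0.25)(-0.72) = -0.18.]
Remaining roots from the quadratic factor 1 + (0.2) z + (-0.72) z^2:
  Set 1 + (0.2) z + (-0.72) z^2 = 0, i.e. a z^2 + b z + c = 0 with a = -0.72, b = 0.2, c = 1.
  Discriminant D = b^2 - 4ac = (0.2)^2 - 4*(-0.72)*1 = 0.04 - (-2.88) = 2.92.
  D >= 0, so the roots are real: z = (-b +/- sqrt(D)) / (2a) = (-0.2 +/- 1.708801) / (-1.44).
    z_1 = (-0.2 + 1.708801) / (-1.44) = -1.0478,   |z_1| = 1.0478.
    z_2 = (-0.2 - 1.708801) / (-1.44) = 1.3256,   |z_2| = 1.3256.
Moduli of all roots: 4.0000, 1.0478, 1.3256.
All moduli strictly greater than 1? Yes.
Verdict: Invertible.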